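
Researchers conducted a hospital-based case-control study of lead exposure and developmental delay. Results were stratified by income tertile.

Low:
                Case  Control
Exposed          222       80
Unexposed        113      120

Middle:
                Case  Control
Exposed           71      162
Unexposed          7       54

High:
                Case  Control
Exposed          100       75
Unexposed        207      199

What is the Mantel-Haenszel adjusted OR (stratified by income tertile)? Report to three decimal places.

2.045

OR_MH = Σ(aᵢdᵢ/nᵢ) / Σ(bᵢcᵢ/nᵢ), where nᵢ is the stratum total.
Stratum 1 (Low): n = 535; a·d/n = 222·120/535 = 49.7944; b·c/n = 80·113/535 = 16.8972
Stratum 2 (Middle): n = 294; a·d/n = 71·54/294 = 13.0408; b·c/n = 162·7/294 = 3.8571
Stratum 3 (High): n = 581; a·d/n = 100·199/581 = 34.2513; b·c/n = 75·207/581 = 26.7212
OR_MH = (49.7944 + 13.0408 + 34.2513) / (16.8972 + 3.8571 + 26.7212) = 97.0865 / 47.4755 = 2.04498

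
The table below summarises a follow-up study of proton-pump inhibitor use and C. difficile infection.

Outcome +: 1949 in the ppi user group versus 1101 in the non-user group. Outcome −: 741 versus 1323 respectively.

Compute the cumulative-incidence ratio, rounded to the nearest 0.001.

1.595

From the description: a = 1949, b = 741, c = 1101, d = 1323.
Risk in exposed = 1949/2690 = 0.72454; risk in unexposed = 1101/2424 = 0.45421.
RR = 0.72454 / 0.45421 = 1.59516
The risk among the exposed is 1.60 times that among the unexposed.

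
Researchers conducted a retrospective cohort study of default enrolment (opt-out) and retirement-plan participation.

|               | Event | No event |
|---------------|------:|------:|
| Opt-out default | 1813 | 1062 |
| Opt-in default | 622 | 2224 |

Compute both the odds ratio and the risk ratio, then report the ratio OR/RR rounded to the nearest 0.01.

2.12

Cells: a = 1813, b = 1062, c = 622, d = 2224.
OR = (1813·2224)/(1062·622) = 4032112/660564 = 6.10404
Risk in exposed = 1813/2875 = 0.63061; risk in unexposed = 622/2846 = 0.21855; RR = 2.88539
OR/RR = 6.10404 / 2.88539 = 2.11550
The outcome is not rare, so the OR lies further from 1 than the RR.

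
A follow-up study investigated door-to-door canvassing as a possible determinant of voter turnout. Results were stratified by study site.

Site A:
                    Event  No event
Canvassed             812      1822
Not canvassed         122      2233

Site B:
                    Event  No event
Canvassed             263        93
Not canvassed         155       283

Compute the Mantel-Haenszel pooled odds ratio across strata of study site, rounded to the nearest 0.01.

OR_MH = Σ(aᵢdᵢ/nᵢ) / Σ(bᵢcᵢ/nᵢ), where nᵢ is the stratum total.
Stratum 1 (Site A): n = 4989; a·d/n = 812·2233/4989 = 363.4388; b·c/n = 1822·122/4989 = 44.5548
Stratum 2 (Site B): n = 794; a·d/n = 263·283/794 = 93.7393; b·c/n = 93·155/794 = 18.1549
OR_MH = (363.4388 + 93.7393) / (44.5548 + 18.1549) = 457.1781 / 62.7097 = 7.29038

7.29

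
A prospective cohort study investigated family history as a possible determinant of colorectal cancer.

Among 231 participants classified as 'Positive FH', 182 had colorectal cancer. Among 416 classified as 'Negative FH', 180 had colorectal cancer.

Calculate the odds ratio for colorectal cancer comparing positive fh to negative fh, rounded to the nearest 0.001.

From the description: a = 182, b = 49, c = 180, d = 236.
OR = (a·d)/(b·c) = (182 × 236) / (49 × 180) = 42952 / 8820 = 4.86984
The odds of colorectal cancer are about 4.87 times as high in the positive fh group.

4.870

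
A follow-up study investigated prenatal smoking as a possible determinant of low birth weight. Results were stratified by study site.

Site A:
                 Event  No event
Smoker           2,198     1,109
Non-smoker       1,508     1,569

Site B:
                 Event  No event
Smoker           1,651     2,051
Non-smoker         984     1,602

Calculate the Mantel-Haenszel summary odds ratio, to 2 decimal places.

1.65

OR_MH = Σ(aᵢdᵢ/nᵢ) / Σ(bᵢcᵢ/nᵢ), where nᵢ is the stratum total.
Stratum 1 (Site A): n = 6384; a·d/n = 2198·1569/6384 = 540.2039; b·c/n = 1109·1508/6384 = 261.9630
Stratum 2 (Site B): n = 6288; a·d/n = 1651·1602/6288 = 420.6269; b·c/n = 2051·984/6288 = 320.9580
OR_MH = (540.2039 + 420.6269) / (261.9630 + 320.9580) = 960.8309 / 582.9210 = 1.64830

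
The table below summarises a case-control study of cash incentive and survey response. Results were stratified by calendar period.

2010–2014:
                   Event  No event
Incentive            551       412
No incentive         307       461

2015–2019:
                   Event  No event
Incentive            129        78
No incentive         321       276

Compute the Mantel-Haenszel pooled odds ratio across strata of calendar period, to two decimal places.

1.83

OR_MH = Σ(aᵢdᵢ/nᵢ) / Σ(bᵢcᵢ/nᵢ), where nᵢ is the stratum total.
Stratum 1 (2010–2014): n = 1731; a·d/n = 551·461/1731 = 146.7423; b·c/n = 412·307/1731 = 73.0699
Stratum 2 (2015–2019): n = 804; a·d/n = 129·276/804 = 44.2836; b·c/n = 78·321/804 = 31.1418
OR_MH = (146.7423 + 44.2836) / (73.0699 + 31.1418) = 191.0259 / 104.2117 = 1.83306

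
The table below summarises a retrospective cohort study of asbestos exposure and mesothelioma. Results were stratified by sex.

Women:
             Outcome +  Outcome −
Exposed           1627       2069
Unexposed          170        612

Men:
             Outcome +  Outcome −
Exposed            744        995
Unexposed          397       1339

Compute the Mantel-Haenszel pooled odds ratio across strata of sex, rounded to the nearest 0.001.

2.648

OR_MH = Σ(aᵢdᵢ/nᵢ) / Σ(bᵢcᵢ/nᵢ), where nᵢ is the stratum total.
Stratum 1 (Women): n = 4478; a·d/n = 1627·612/4478 = 222.3591; b·c/n = 2069·170/4478 = 78.5462
Stratum 2 (Men): n = 3475; a·d/n = 744·1339/3475 = 286.6809; b·c/n = 995·397/3475 = 113.6734
OR_MH = (222.3591 + 286.6809) / (78.5462 + 113.6734) = 509.0400 / 192.2196 = 2.64822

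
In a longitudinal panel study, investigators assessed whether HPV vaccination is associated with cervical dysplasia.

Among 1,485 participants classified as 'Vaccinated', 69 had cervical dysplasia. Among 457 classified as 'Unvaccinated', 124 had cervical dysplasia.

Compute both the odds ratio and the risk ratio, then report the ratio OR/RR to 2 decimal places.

From the description: a = 69, b = 1416, c = 124, d = 333.
OR = (69·333)/(1416·124) = 22977/175584 = 0.13086
Risk in exposed = 69/1485 = 0.04646; risk in unexposed = 124/457 = 0.27133; RR = 0.17124
OR/RR = 0.13086 / 0.17124 = 0.76417
The outcome is not rare, so the OR lies further from 1 than the RR.

0.76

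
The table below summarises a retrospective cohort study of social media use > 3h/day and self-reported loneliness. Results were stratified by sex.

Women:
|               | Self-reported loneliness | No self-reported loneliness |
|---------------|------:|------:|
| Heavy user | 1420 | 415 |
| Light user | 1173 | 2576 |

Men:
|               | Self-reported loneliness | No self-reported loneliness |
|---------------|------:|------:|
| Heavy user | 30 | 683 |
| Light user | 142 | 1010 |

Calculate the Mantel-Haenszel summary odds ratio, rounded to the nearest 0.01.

4.82

OR_MH = Σ(aᵢdᵢ/nᵢ) / Σ(bᵢcᵢ/nᵢ), where nᵢ is the stratum total.
Stratum 1 (Women): n = 5584; a·d/n = 1420·2576/5584 = 655.0716; b·c/n = 415·1173/5584 = 87.1768
Stratum 2 (Men): n = 1865; a·d/n = 30·1010/1865 = 16.2466; b·c/n = 683·142/1865 = 52.0032
OR_MH = (655.0716 + 16.2466) / (87.1768 + 52.0032) = 671.3183 / 139.1800 = 4.82338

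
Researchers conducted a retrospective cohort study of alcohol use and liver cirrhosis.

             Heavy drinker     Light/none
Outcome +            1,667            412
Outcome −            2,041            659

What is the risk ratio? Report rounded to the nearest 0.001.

1.169

Reading the table with exposure as columns: a = 1667 (Heavy drinker, case), b = 2041 (Heavy drinker, non-case), c = 412 (Light/none, case), d = 659.
Risk in exposed = 1667/3708 = 0.44957; risk in unexposed = 412/1071 = 0.38469.
RR = 0.44957 / 0.38469 = 1.16866
The risk among the exposed is 1.17 times that among the unexposed.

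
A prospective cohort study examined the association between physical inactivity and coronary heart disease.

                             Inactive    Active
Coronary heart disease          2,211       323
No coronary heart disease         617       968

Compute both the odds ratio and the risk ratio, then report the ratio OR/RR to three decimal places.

Reading the table with exposure as columns: a = 2211 (Inactive, case), b = 617 (Inactive, non-case), c = 323 (Active, case), d = 968.
OR = (2211·968)/(617·323) = 2140248/199291 = 10.73931
Risk in exposed = 2211/2828 = 0.78182; risk in unexposed = 323/1291 = 0.25019; RR = 3.12488
OR/RR = 10.73931 / 3.12488 = 3.43671
The outcome is not rare, so the OR lies further from 1 than the RR.

3.437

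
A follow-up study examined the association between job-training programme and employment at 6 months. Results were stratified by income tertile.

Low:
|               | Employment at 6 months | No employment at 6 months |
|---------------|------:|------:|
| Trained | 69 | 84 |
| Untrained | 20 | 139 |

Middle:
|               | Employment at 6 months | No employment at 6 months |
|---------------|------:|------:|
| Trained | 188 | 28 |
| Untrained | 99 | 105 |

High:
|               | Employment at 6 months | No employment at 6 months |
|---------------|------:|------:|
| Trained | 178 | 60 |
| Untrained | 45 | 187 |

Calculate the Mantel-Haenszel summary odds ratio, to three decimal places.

OR_MH = Σ(aᵢdᵢ/nᵢ) / Σ(bᵢcᵢ/nᵢ), where nᵢ is the stratum total.
Stratum 1 (Low): n = 312; a·d/n = 69·139/312 = 30.7404; b·c/n = 84·20/312 = 5.3846
Stratum 2 (Middle): n = 420; a·d/n = 188·105/420 = 47.0000; b·c/n = 28·99/420 = 6.6000
Stratum 3 (High): n = 470; a·d/n = 178·187/470 = 70.8213; b·c/n = 60·45/470 = 5.7447
OR_MH = (30.7404 + 47.0000 + 70.8213) / (5.3846 + 6.6000 + 5.7447) = 148.5617 / 17.7293 = 8.37944

8.379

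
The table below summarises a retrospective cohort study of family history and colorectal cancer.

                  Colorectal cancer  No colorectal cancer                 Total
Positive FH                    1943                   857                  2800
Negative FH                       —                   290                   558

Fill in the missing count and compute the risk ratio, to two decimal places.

The missing cell is in the unexposed row: 558 − 290 = 268.
So a = 1943, b = 857, c = 268, d = 290.
RR = [a/(a+b)] / [c/(c+d)] = (1943/2800) / (268/558) = 0.69393/0.48029 = 1.44482

1.44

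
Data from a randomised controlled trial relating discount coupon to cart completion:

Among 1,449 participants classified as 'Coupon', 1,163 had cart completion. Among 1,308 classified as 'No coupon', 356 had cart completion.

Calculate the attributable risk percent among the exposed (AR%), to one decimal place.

66.1

From the description: a = 1163, b = 286, c = 356, d = 952.
Risk in exposed = 1163/1449 = 0.80262; risk in unexposed = 356/1308 = 0.27217.
RR = 0.80262/0.27217 = 2.94896
AR% = (RR − 1)/RR × 100 = (2.94896 − 1)/2.94896 × 100 = 66.0898%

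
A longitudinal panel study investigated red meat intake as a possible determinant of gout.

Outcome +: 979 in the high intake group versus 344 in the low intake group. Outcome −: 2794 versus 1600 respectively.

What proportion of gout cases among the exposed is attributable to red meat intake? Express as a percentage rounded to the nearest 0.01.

From the description: a = 979, b = 2794, c = 344, d = 1600.
Risk in exposed = 979/3773 = 0.25948; risk in unexposed = 344/1944 = 0.17695.
RR = 0.25948/0.17695 = 1.46634
AR% = (RR − 1)/RR × 100 = (1.46634 − 1)/1.46634 × 100 = 31.8028%

31.80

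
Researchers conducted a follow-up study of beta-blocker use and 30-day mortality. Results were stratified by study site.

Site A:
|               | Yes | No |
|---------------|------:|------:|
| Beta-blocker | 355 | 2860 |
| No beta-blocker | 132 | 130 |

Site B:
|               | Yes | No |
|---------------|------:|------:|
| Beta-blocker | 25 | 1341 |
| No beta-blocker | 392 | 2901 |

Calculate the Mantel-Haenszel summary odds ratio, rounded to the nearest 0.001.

OR_MH = Σ(aᵢdᵢ/nᵢ) / Σ(bᵢcᵢ/nᵢ), where nᵢ is the stratum total.
Stratum 1 (Site A): n = 3477; a·d/n = 355·130/3477 = 13.2729; b·c/n = 2860·132/3477 = 108.5764
Stratum 2 (Site B): n = 4659; a·d/n = 25·2901/4659 = 15.5666; b·c/n = 1341·392/4659 = 112.8294
OR_MH = (13.2729 + 15.5666) / (108.5764 + 112.8294) = 28.8396 / 221.4057 = 0.13026

0.130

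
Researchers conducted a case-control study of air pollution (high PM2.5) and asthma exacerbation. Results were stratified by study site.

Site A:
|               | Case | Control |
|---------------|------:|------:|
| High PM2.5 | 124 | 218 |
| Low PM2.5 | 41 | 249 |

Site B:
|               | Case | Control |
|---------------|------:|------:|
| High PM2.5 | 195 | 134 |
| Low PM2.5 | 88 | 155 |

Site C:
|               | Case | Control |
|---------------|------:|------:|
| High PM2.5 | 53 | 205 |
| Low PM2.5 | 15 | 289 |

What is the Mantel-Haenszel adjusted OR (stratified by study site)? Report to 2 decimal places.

OR_MH = Σ(aᵢdᵢ/nᵢ) / Σ(bᵢcᵢ/nᵢ), where nᵢ is the stratum total.
Stratum 1 (Site A): n = 632; a·d/n = 124·249/632 = 48.8544; b·c/n = 218·41/632 = 14.1424
Stratum 2 (Site B): n = 572; a·d/n = 195·155/572 = 52.8409; b·c/n = 134·88/572 = 20.6154
Stratum 3 (Site C): n = 562; a·d/n = 53·289/562 = 27.2544; b·c/n = 205·15/562 = 5.4715
OR_MH = (48.8544 + 52.8409 + 27.2544) / (14.1424 + 20.6154 + 5.4715) = 128.9498 / 40.2293 = 3.20537

3.21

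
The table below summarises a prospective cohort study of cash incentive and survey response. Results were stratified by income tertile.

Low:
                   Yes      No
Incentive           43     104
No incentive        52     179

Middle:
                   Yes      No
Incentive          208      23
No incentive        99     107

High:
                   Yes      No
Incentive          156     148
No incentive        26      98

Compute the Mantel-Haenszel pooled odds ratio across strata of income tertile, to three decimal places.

OR_MH = Σ(aᵢdᵢ/nᵢ) / Σ(bᵢcᵢ/nᵢ), where nᵢ is the stratum total.
Stratum 1 (Low): n = 378; a·d/n = 43·179/378 = 20.3624; b·c/n = 104·52/378 = 14.3069
Stratum 2 (Middle): n = 437; a·d/n = 208·107/437 = 50.9291; b·c/n = 23·99/437 = 5.2105
Stratum 3 (High): n = 428; a·d/n = 156·98/428 = 35.7196; b·c/n = 148·26/428 = 8.9907
OR_MH = (20.3624 + 50.9291 + 35.7196) / (14.3069 + 5.2105 + 8.9907) = 107.0111 / 28.5081 = 3.75371

3.754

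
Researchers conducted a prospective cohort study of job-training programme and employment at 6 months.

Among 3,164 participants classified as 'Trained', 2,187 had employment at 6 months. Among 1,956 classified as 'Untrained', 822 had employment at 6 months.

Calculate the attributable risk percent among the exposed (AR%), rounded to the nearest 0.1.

From the description: a = 2187, b = 977, c = 822, d = 1134.
Risk in exposed = 2187/3164 = 0.69121; risk in unexposed = 822/1956 = 0.42025.
RR = 0.69121/0.42025 = 1.64479
AR% = (RR − 1)/RR × 100 = (1.64479 − 1)/1.64479 × 100 = 39.2018%

39.2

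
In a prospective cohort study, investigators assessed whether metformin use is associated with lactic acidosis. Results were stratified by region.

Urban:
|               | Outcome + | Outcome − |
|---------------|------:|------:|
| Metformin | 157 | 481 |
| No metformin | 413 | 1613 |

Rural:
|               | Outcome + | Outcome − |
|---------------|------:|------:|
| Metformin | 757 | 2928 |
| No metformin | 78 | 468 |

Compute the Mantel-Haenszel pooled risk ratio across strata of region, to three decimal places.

RR_MH = Σ(aᵢ·n₀ᵢ/nᵢ) / Σ(cᵢ·n₁ᵢ/nᵢ), with n₁ᵢ = aᵢ+bᵢ (exposed), n₀ᵢ = cᵢ+dᵢ (unexposed), nᵢ = n₁ᵢ+n₀ᵢ.
Stratum 1 (Urban): n₁ = 638, n₀ = 2026, n = 2664; a·n₀/n = 157·2026/2664 = 119.4002; c·n₁/n = 413·638/2664 = 98.9092
Stratum 2 (Rural): n₁ = 3685, n₀ = 546, n = 4231; a·n₀/n = 757·546/4231 = 97.6890; c·n₁/n = 78·3685/4231 = 67.9343
RR_MH = (119.4002 + 97.6890) / (98.9092 + 67.9343) = 217.0891 / 166.8435 = 1.30115

1.301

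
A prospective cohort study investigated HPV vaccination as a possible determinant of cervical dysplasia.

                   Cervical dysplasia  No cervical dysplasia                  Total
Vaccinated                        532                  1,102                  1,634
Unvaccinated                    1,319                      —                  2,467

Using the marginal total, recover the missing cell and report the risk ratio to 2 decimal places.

0.61

The missing cell is in the unexposed row: 2467 − 1319 = 1148.
So a = 532, b = 1102, c = 1319, d = 1148.
RR = [a/(a+b)] / [c/(c+d)] = (532/1634) / (1319/2467) = 0.32558/0.53466 = 0.60895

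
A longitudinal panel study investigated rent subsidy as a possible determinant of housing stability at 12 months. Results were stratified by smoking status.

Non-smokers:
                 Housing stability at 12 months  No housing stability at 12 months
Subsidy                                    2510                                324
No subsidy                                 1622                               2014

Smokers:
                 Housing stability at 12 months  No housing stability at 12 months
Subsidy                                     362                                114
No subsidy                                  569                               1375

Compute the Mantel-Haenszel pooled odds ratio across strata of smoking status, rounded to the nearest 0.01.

9.14

OR_MH = Σ(aᵢdᵢ/nᵢ) / Σ(bᵢcᵢ/nᵢ), where nᵢ is the stratum total.
Stratum 1 (Non-smokers): n = 6470; a·d/n = 2510·2014/6470 = 781.3199; b·c/n = 324·1622/6470 = 81.2253
Stratum 2 (Smokers): n = 2420; a·d/n = 362·1375/2420 = 205.6818; b·c/n = 114·569/2420 = 26.8041
OR_MH = (781.3199 + 205.6818) / (81.2253 + 26.8041) = 987.0018 / 108.0295 = 9.13641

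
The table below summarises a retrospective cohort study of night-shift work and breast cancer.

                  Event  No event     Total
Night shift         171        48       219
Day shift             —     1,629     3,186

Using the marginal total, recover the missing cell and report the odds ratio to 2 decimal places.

The missing cell is in the unexposed row: 3186 − 1629 = 1557.
So a = 171, b = 48, c = 1557, d = 1629.
OR = (a·d)/(b·c) = (171 × 1629) / (48 × 1557) = 278559 / 74736 = 3.72724

3.73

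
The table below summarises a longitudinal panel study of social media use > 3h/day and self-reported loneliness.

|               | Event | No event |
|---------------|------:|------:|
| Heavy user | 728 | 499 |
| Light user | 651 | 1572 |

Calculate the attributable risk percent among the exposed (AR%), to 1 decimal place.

50.6

Cells: a = 728, b = 499, c = 651, d = 1572.
Risk in exposed = 728/1227 = 0.59332; risk in unexposed = 651/2223 = 0.29285.
RR = 0.59332/0.29285 = 2.02603
AR% = (RR − 1)/RR × 100 = (2.02603 − 1)/2.02603 × 100 = 50.6423%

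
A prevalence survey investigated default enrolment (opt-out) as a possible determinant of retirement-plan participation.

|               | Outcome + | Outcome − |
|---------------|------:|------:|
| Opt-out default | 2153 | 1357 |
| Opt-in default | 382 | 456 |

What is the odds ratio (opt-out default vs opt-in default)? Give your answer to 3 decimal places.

1.894

Cells: a = 2153, b = 1357, c = 382, d = 456.
OR = (a·d)/(b·c) = (2153 × 456) / (1357 × 382) = 981768 / 518374 = 1.89394
The odds of retirement-plan participation are about 1.89 times as high in the opt-out default group.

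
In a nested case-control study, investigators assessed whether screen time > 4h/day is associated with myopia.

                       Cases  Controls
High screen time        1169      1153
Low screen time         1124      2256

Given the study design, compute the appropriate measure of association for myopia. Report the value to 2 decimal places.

Cells: a = 1169, b = 1153, c = 1124, d = 2256.
This is a nested case-control study: participants were sampled on outcome status, so risks in the source population cannot be estimated directly — relative risk is not valid here. The odds ratio is the appropriate measure.
OR = (a·d)/(b·c) = (1169 × 2256) / (1153 × 1124) = 2637264 / 1295972 = 2.03497

2.03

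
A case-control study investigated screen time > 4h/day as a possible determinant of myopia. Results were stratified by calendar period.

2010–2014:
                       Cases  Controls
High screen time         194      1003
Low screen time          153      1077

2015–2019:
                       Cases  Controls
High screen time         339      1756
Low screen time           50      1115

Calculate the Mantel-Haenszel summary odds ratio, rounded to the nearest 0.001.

OR_MH = Σ(aᵢdᵢ/nᵢ) / Σ(bᵢcᵢ/nᵢ), where nᵢ is the stratum total.
Stratum 1 (2010–2014): n = 2427; a·d/n = 194·1077/2427 = 86.0890; b·c/n = 1003·153/2427 = 63.2299
Stratum 2 (2015–2019): n = 3260; a·d/n = 339·1115/3260 = 115.9463; b·c/n = 1756·50/3260 = 26.9325
OR_MH = (86.0890 + 115.9463) / (63.2299 + 26.9325) = 202.0353 / 90.1624 = 2.24079

2.241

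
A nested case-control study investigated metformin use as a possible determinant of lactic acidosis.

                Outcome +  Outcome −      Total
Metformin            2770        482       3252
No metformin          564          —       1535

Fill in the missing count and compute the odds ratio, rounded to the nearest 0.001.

9.894

The missing cell is in the unexposed row: 1535 − 564 = 971.
So a = 2770, b = 482, c = 564, d = 971.
OR = (a·d)/(b·c) = (2770 × 971) / (482 × 564) = 2689670 / 271848 = 9.89402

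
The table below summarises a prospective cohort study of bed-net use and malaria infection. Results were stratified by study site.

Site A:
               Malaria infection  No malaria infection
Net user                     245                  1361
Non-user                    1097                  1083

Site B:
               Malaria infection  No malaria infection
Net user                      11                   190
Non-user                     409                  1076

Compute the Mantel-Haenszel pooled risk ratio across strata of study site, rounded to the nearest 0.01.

RR_MH = Σ(aᵢ·n₀ᵢ/nᵢ) / Σ(cᵢ·n₁ᵢ/nᵢ), with n₁ᵢ = aᵢ+bᵢ (exposed), n₀ᵢ = cᵢ+dᵢ (unexposed), nᵢ = n₁ᵢ+n₀ᵢ.
Stratum 1 (Site A): n₁ = 1606, n₀ = 2180, n = 3786; a·n₀/n = 245·2180/3786 = 141.0724; c·n₁/n = 1097·1606/3786 = 465.3413
Stratum 2 (Site B): n₁ = 201, n₀ = 1485, n = 1686; a·n₀/n = 11·1485/1686 = 9.6886; c·n₁/n = 409·201/1686 = 48.7598
RR_MH = (141.0724 + 9.6886) / (465.3413 + 48.7598) = 150.7610 / 514.1010 = 0.29325

0.29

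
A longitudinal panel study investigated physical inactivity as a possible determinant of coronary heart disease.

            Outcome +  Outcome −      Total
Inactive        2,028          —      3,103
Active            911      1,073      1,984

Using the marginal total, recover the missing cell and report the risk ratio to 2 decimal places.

The missing cell is in the exposed row: 3103 − 2028 = 1075.
So a = 2028, b = 1075, c = 911, d = 1073.
RR = [a/(a+b)] / [c/(c+d)] = (2028/3103) / (911/1984) = 0.65356/0.45917 = 1.42334

1.42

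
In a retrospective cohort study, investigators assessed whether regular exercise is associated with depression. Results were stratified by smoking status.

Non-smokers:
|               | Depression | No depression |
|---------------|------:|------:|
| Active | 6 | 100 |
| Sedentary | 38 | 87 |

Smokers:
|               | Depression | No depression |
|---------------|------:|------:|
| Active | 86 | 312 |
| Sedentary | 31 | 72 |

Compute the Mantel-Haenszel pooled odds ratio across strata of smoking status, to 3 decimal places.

0.409

OR_MH = Σ(aᵢdᵢ/nᵢ) / Σ(bᵢcᵢ/nᵢ), where nᵢ is the stratum total.
Stratum 1 (Non-smokers): n = 231; a·d/n = 6·87/231 = 2.2597; b·c/n = 100·38/231 = 16.4502
Stratum 2 (Smokers): n = 501; a·d/n = 86·72/501 = 12.3593; b·c/n = 312·31/501 = 19.3054
OR_MH = (2.2597 + 12.3593) / (16.4502 + 19.3054) = 14.6190 / 35.7556 = 0.40886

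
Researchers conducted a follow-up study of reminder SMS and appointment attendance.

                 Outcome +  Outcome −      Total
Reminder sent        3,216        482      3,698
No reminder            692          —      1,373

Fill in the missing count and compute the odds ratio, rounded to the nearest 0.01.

The missing cell is in the unexposed row: 1373 − 692 = 681.
So a = 3216, b = 482, c = 692, d = 681.
OR = (a·d)/(b·c) = (3216 × 681) / (482 × 692) = 2190096 / 333544 = 6.56614

6.57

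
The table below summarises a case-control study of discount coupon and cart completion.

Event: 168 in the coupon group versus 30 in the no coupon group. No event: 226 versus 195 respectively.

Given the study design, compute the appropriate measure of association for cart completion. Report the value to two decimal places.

From the description: a = 168, b = 226, c = 30, d = 195.
This is a case-control study: participants were sampled on outcome status, so risks in the source population cannot be estimated directly — relative risk is not valid here. The odds ratio is the appropriate measure.
OR = (a·d)/(b·c) = (168 × 195) / (226 × 30) = 32760 / 6780 = 4.83186

4.83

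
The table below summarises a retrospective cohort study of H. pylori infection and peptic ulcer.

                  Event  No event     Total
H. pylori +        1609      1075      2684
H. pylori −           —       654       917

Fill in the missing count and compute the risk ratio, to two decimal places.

The missing cell is in the unexposed row: 917 − 654 = 263.
So a = 1609, b = 1075, c = 263, d = 654.
RR = [a/(a+b)] / [c/(c+d)] = (1609/2684) / (263/917) = 0.59948/0.28680 = 2.09020

2.09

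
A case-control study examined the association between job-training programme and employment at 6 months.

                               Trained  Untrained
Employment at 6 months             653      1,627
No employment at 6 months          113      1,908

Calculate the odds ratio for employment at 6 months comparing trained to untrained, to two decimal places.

Reading the table with exposure as columns: a = 653 (Trained, case), b = 113 (Trained, non-case), c = 1627 (Untrained, case), d = 1908.
OR = (a·d)/(b·c) = (653 × 1908) / (113 × 1627) = 1245924 / 183851 = 6.77681
The odds of employment at 6 months are about 6.78 times as high in the trained group.

6.78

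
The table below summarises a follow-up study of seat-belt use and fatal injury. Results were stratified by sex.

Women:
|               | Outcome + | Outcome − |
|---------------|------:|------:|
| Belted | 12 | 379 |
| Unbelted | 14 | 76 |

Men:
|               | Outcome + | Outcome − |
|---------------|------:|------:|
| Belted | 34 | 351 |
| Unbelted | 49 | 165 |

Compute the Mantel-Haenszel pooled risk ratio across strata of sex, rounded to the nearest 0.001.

RR_MH = Σ(aᵢ·n₀ᵢ/nᵢ) / Σ(cᵢ·n₁ᵢ/nᵢ), with n₁ᵢ = aᵢ+bᵢ (exposed), n₀ᵢ = cᵢ+dᵢ (unexposed), nᵢ = n₁ᵢ+n₀ᵢ.
Stratum 1 (Women): n₁ = 391, n₀ = 90, n = 481; a·n₀/n = 12·90/481 = 2.2453; c·n₁/n = 14·391/481 = 11.3805
Stratum 2 (Men): n₁ = 385, n₀ = 214, n = 599; a·n₀/n = 34·214/599 = 12.1469; c·n₁/n = 49·385/599 = 31.4942
RR_MH = (2.2453 + 12.1469) / (11.3805 + 31.4942) = 14.3922 / 42.8746 = 0.33568

0.336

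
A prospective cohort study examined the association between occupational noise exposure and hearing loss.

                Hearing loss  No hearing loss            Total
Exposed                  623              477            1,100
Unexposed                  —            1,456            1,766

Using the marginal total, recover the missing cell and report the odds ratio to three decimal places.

The missing cell is in the unexposed row: 1766 − 1456 = 310.
So a = 623, b = 477, c = 310, d = 1456.
OR = (a·d)/(b·c) = (623 × 1456) / (477 × 310) = 907088 / 147870 = 6.13436

6.134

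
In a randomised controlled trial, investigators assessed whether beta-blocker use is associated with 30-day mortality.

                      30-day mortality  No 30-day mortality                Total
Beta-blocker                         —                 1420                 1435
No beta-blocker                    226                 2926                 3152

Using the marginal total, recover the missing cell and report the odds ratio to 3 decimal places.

The missing cell is in the exposed row: 1435 − 1420 = 15.
So a = 15, b = 1420, c = 226, d = 2926.
OR = (a·d)/(b·c) = (15 × 2926) / (1420 × 226) = 43890 / 320920 = 0.13676

0.137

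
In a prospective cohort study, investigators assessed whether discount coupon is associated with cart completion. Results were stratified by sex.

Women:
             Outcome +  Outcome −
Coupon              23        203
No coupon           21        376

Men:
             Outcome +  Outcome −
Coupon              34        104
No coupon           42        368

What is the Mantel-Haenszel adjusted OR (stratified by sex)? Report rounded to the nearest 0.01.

2.48

OR_MH = Σ(aᵢdᵢ/nᵢ) / Σ(bᵢcᵢ/nᵢ), where nᵢ is the stratum total.
Stratum 1 (Women): n = 623; a·d/n = 23·376/623 = 13.8812; b·c/n = 203·21/623 = 6.8427
Stratum 2 (Men): n = 548; a·d/n = 34·368/548 = 22.8321; b·c/n = 104·42/548 = 7.9708
OR_MH = (13.8812 + 22.8321) / (6.8427 + 7.9708) = 36.7133 / 14.8135 = 2.47837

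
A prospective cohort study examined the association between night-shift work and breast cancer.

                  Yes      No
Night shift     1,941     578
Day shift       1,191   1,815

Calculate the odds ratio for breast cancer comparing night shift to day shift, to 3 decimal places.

5.118

Cells: a = 1941, b = 578, c = 1191, d = 1815.
OR = (a·d)/(b·c) = (1941 × 1815) / (578 × 1191) = 3522915 / 688398 = 5.11756
The odds of breast cancer are about 5.12 times as high in the night shift group.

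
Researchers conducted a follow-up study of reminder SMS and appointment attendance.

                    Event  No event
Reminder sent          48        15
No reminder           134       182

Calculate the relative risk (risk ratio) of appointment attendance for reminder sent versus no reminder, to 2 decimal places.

1.80

Cells: a = 48, b = 15, c = 134, d = 182.
Risk in exposed = 48/63 = 0.76190; risk in unexposed = 134/316 = 0.42405.
RR = 0.76190 / 0.42405 = 1.79673
The risk among the exposed is 1.80 times that among the unexposed.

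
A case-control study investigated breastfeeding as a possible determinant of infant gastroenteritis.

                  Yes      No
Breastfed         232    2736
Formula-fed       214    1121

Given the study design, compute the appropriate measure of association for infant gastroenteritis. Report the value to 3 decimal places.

0.444

Cells: a = 232, b = 2736, c = 214, d = 1121.
This is a case-control study: participants were sampled on outcome status, so risks in the source population cannot be estimated directly — relative risk is not valid here. The odds ratio is the appropriate measure.
OR = (a·d)/(b·c) = (232 × 1121) / (2736 × 214) = 260072 / 585504 = 0.44418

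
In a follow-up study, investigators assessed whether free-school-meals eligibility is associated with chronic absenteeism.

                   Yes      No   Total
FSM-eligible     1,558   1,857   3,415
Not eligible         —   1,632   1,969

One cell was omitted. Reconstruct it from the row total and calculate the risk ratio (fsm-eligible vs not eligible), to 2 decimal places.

2.67

The missing cell is in the unexposed row: 1969 − 1632 = 337.
So a = 1558, b = 1857, c = 337, d = 1632.
RR = [a/(a+b)] / [c/(c+d)] = (1558/3415) / (337/1969) = 0.45622/0.17115 = 2.66559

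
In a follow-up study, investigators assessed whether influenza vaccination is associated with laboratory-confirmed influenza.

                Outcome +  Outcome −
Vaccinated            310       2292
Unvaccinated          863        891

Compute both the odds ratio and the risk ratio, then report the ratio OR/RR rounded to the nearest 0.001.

0.577

Cells: a = 310, b = 2292, c = 863, d = 891.
OR = (310·891)/(2292·863) = 276210/1977996 = 0.13964
Risk in exposed = 310/2602 = 0.11914; risk in unexposed = 863/1754 = 0.49202; RR = 0.24214
OR/RR = 0.13964 / 0.24214 = 0.57669
The outcome is not rare, so the OR lies further from 1 than the RR.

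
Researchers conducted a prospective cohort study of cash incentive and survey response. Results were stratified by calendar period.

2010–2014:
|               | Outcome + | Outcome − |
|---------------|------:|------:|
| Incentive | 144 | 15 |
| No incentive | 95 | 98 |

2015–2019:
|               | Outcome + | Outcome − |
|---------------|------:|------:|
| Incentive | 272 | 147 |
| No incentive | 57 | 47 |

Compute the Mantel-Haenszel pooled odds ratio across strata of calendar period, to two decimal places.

3.22

OR_MH = Σ(aᵢdᵢ/nᵢ) / Σ(bᵢcᵢ/nᵢ), where nᵢ is the stratum total.
Stratum 1 (2010–2014): n = 352; a·d/n = 144·98/352 = 40.0909; b·c/n = 15·95/352 = 4.0483
Stratum 2 (2015–2019): n = 523; a·d/n = 272·47/523 = 24.4436; b·c/n = 147·57/523 = 16.0210
OR_MH = (40.0909 + 24.4436) / (4.0483 + 16.0210) = 64.5345 / 20.0693 = 3.21558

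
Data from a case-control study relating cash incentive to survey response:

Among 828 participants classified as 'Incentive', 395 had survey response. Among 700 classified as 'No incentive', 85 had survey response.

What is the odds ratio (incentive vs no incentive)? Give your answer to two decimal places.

6.60

From the description: a = 395, b = 433, c = 85, d = 615.
OR = (a·d)/(b·c) = (395 × 615) / (433 × 85) = 242925 / 36805 = 6.60033
The odds of survey response are about 6.60 times as high in the incentive group.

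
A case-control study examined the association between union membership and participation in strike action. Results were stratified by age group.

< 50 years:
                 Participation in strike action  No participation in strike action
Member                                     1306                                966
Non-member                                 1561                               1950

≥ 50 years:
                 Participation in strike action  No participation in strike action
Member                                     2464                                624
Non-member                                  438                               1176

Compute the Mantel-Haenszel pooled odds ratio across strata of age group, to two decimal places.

OR_MH = Σ(aᵢdᵢ/nᵢ) / Σ(bᵢcᵢ/nᵢ), where nᵢ is the stratum total.
Stratum 1 (< 50 years): n = 5783; a·d/n = 1306·1950/5783 = 440.3770; b·c/n = 966·1561/5783 = 260.7515
Stratum 2 (≥ 50 years): n = 4702; a·d/n = 2464·1176/4702 = 616.2620; b·c/n = 624·438/4702 = 58.1268
OR_MH = (440.3770 + 616.2620) / (260.7515 + 58.1268) = 1056.6390 / 318.8783 = 3.31361

3.31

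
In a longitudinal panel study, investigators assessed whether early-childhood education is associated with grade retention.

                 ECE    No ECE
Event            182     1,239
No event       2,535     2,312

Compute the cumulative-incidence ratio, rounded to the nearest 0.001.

Reading the table with exposure as columns: a = 182 (ECE, case), b = 2535 (ECE, non-case), c = 1239 (No ECE, case), d = 2312.
Risk in exposed = 182/2717 = 0.06699; risk in unexposed = 1239/3551 = 0.34892.
RR = 0.06699 / 0.34892 = 0.19198
The risk is 81% lower among the exposed than among the unexposed.

0.192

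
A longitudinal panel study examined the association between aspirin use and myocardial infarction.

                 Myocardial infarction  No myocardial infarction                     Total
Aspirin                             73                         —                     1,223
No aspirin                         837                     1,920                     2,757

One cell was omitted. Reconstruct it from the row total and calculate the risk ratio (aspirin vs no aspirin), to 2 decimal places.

0.20

The missing cell is in the exposed row: 1223 − 73 = 1150.
So a = 73, b = 1150, c = 837, d = 1920.
RR = [a/(a+b)] / [c/(c+d)] = (73/1223) / (837/2757) = 0.05969/0.30359 = 0.19661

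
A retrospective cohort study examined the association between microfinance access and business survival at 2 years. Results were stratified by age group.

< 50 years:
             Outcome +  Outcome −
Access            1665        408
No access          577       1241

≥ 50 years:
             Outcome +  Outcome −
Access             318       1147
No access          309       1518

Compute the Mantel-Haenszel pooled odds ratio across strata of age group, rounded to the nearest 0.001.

OR_MH = Σ(aᵢdᵢ/nᵢ) / Σ(bᵢcᵢ/nᵢ), where nᵢ is the stratum total.
Stratum 1 (< 50 years): n = 3891; a·d/n = 1665·1241/3891 = 531.0370; b·c/n = 408·577/3891 = 60.5027
Stratum 2 (≥ 50 years): n = 3292; a·d/n = 318·1518/3292 = 146.6355; b·c/n = 1147·309/3292 = 107.6619
OR_MH = (531.0370 + 146.6355) / (60.5027 + 107.6619) = 677.6725 / 168.1646 = 4.02982

4.030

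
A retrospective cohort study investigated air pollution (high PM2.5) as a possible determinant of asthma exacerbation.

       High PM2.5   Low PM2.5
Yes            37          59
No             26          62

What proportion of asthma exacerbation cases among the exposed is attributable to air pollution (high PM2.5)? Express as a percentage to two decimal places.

Reading the table with exposure as columns: a = 37 (High PM2.5, case), b = 26 (High PM2.5, non-case), c = 59 (Low PM2.5, case), d = 62.
Risk in exposed = 37/63 = 0.58730; risk in unexposed = 59/121 = 0.48760.
RR = 0.58730/0.48760 = 1.20447
AR% = (RR − 1)/RR × 100 = (1.20447 − 1)/1.20447 × 100 = 16.9757%

16.98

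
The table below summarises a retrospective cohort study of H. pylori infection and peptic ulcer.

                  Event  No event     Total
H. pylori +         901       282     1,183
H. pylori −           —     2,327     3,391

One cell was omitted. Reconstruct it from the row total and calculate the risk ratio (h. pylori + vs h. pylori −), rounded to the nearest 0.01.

The missing cell is in the unexposed row: 3391 − 2327 = 1064.
So a = 901, b = 282, c = 1064, d = 2327.
RR = [a/(a+b)] / [c/(c+d)] = (901/1183) / (1064/3391) = 0.76162/0.31377 = 2.42732

2.43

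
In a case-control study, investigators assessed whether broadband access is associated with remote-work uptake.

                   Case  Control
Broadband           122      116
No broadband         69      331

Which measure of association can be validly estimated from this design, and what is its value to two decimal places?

5.05

Cells: a = 122, b = 116, c = 69, d = 331.
This is a case-control study: participants were sampled on outcome status, so risks in the source population cannot be estimated directly — relative risk is not valid here. The odds ratio is the appropriate measure.
OR = (a·d)/(b·c) = (122 × 331) / (116 × 69) = 40382 / 8004 = 5.04523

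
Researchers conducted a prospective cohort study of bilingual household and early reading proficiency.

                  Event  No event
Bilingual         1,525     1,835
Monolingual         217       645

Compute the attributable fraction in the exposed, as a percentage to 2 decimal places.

Cells: a = 1525, b = 1835, c = 217, d = 645.
Risk in exposed = 1525/3360 = 0.45387; risk in unexposed = 217/862 = 0.25174.
RR = 0.45387/0.25174 = 1.80293
AR% = (RR − 1)/RR × 100 = (1.80293 − 1)/1.80293 × 100 = 44.5346%

44.53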